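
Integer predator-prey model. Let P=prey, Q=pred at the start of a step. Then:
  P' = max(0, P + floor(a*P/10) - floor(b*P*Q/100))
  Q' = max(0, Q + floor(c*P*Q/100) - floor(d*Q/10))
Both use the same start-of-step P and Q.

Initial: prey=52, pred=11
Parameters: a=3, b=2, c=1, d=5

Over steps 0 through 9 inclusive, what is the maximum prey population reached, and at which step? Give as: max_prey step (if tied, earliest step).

Answer: 67 4

Derivation:
Step 1: prey: 52+15-11=56; pred: 11+5-5=11
Step 2: prey: 56+16-12=60; pred: 11+6-5=12
Step 3: prey: 60+18-14=64; pred: 12+7-6=13
Step 4: prey: 64+19-16=67; pred: 13+8-6=15
Step 5: prey: 67+20-20=67; pred: 15+10-7=18
Step 6: prey: 67+20-24=63; pred: 18+12-9=21
Step 7: prey: 63+18-26=55; pred: 21+13-10=24
Step 8: prey: 55+16-26=45; pred: 24+13-12=25
Step 9: prey: 45+13-22=36; pred: 25+11-12=24
Max prey = 67 at step 4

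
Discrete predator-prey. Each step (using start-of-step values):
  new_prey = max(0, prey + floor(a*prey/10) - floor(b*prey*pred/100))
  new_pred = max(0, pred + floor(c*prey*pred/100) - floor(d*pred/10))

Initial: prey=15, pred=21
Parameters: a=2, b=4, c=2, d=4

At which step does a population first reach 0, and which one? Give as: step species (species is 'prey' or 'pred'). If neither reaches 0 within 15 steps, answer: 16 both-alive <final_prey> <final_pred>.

Step 1: prey: 15+3-12=6; pred: 21+6-8=19
Step 2: prey: 6+1-4=3; pred: 19+2-7=14
Step 3: prey: 3+0-1=2; pred: 14+0-5=9
Step 4: prey: 2+0-0=2; pred: 9+0-3=6
Step 5: prey: 2+0-0=2; pred: 6+0-2=4
Step 6: prey: 2+0-0=2; pred: 4+0-1=3
Step 7: prey: 2+0-0=2; pred: 3+0-1=2
Step 8: prey: 2+0-0=2; pred: 2+0-0=2
Steps 9-15: state stable at prey=2, pred=2 (no change)
No extinction within 15 steps

Answer: 16 both-alive 2 2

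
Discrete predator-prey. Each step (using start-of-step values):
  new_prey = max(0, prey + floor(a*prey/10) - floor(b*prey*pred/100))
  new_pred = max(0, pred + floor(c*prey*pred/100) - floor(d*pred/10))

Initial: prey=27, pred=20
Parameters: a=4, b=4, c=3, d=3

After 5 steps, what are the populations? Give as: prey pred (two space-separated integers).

Answer: 0 14

Derivation:
Step 1: prey: 27+10-21=16; pred: 20+16-6=30
Step 2: prey: 16+6-19=3; pred: 30+14-9=35
Step 3: prey: 3+1-4=0; pred: 35+3-10=28
Step 4: prey: 0+0-0=0; pred: 28+0-8=20
Step 5: prey: 0+0-0=0; pred: 20+0-6=14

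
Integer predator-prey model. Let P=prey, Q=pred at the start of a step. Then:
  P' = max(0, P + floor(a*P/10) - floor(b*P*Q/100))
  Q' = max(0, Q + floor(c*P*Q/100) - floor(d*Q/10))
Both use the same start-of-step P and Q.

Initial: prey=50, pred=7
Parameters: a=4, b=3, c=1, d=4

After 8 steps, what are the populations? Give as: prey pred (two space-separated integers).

Step 1: prey: 50+20-10=60; pred: 7+3-2=8
Step 2: prey: 60+24-14=70; pred: 8+4-3=9
Step 3: prey: 70+28-18=80; pred: 9+6-3=12
Step 4: prey: 80+32-28=84; pred: 12+9-4=17
Step 5: prey: 84+33-42=75; pred: 17+14-6=25
Step 6: prey: 75+30-56=49; pred: 25+18-10=33
Step 7: prey: 49+19-48=20; pred: 33+16-13=36
Step 8: prey: 20+8-21=7; pred: 36+7-14=29

Answer: 7 29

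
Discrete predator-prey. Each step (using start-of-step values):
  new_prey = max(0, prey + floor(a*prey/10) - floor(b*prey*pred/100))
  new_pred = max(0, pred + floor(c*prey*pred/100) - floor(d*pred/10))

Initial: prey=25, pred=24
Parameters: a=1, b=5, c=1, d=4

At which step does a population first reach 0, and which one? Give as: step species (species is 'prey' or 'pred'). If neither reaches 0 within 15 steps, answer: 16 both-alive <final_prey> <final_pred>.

Answer: 1 prey

Derivation:
Step 1: prey: 25+2-30=0; pred: 24+6-9=21
First extinction: prey at step 1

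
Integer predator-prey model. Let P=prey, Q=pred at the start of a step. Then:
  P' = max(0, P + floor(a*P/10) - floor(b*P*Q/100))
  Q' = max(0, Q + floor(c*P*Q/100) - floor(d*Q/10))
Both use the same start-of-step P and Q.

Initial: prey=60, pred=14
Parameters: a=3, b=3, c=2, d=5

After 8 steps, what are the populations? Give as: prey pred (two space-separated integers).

Answer: 1 2

Derivation:
Step 1: prey: 60+18-25=53; pred: 14+16-7=23
Step 2: prey: 53+15-36=32; pred: 23+24-11=36
Step 3: prey: 32+9-34=7; pred: 36+23-18=41
Step 4: prey: 7+2-8=1; pred: 41+5-20=26
Step 5: prey: 1+0-0=1; pred: 26+0-13=13
Step 6: prey: 1+0-0=1; pred: 13+0-6=7
Step 7: prey: 1+0-0=1; pred: 7+0-3=4
Step 8: prey: 1+0-0=1; pred: 4+0-2=2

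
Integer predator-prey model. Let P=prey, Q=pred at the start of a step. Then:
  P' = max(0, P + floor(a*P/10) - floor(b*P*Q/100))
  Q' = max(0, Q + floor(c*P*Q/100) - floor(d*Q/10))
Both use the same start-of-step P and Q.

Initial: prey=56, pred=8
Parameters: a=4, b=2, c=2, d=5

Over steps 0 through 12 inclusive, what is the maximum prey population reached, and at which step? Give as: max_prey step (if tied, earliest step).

Answer: 82 2

Derivation:
Step 1: prey: 56+22-8=70; pred: 8+8-4=12
Step 2: prey: 70+28-16=82; pred: 12+16-6=22
Step 3: prey: 82+32-36=78; pred: 22+36-11=47
Step 4: prey: 78+31-73=36; pred: 47+73-23=97
Step 5: prey: 36+14-69=0; pred: 97+69-48=118
Step 6: prey: 0+0-0=0; pred: 118+0-59=59
Step 7: prey: 0+0-0=0; pred: 59+0-29=30
Step 8: prey: 0+0-0=0; pred: 30+0-15=15
Step 9: prey: 0+0-0=0; pred: 15+0-7=8
Step 10: prey: 0+0-0=0; pred: 8+0-4=4
Step 11: prey: 0+0-0=0; pred: 4+0-2=2
Step 12: prey: 0+0-0=0; pred: 2+0-1=1
Max prey = 82 at step 2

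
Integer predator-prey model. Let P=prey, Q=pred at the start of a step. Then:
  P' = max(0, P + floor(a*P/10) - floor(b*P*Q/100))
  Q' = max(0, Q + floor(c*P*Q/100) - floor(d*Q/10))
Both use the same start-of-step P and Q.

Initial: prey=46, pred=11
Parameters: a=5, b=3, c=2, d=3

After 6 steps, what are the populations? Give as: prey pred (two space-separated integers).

Answer: 0 36

Derivation:
Step 1: prey: 46+23-15=54; pred: 11+10-3=18
Step 2: prey: 54+27-29=52; pred: 18+19-5=32
Step 3: prey: 52+26-49=29; pred: 32+33-9=56
Step 4: prey: 29+14-48=0; pred: 56+32-16=72
Step 5: prey: 0+0-0=0; pred: 72+0-21=51
Step 6: prey: 0+0-0=0; pred: 51+0-15=36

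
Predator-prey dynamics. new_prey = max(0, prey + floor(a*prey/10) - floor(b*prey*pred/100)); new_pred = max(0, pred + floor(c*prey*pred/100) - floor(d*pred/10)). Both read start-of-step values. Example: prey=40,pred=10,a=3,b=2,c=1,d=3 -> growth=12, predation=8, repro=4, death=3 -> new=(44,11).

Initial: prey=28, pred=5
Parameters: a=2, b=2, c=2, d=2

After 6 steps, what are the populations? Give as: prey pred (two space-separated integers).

Answer: 18 37

Derivation:
Step 1: prey: 28+5-2=31; pred: 5+2-1=6
Step 2: prey: 31+6-3=34; pred: 6+3-1=8
Step 3: prey: 34+6-5=35; pred: 8+5-1=12
Step 4: prey: 35+7-8=34; pred: 12+8-2=18
Step 5: prey: 34+6-12=28; pred: 18+12-3=27
Step 6: prey: 28+5-15=18; pred: 27+15-5=37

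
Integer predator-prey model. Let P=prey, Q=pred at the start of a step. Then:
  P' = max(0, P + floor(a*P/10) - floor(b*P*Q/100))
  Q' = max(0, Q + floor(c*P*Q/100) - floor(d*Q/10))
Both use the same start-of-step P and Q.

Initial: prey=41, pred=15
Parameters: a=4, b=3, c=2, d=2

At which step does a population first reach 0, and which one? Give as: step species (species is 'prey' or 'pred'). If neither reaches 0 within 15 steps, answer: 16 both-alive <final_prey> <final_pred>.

Answer: 4 prey

Derivation:
Step 1: prey: 41+16-18=39; pred: 15+12-3=24
Step 2: prey: 39+15-28=26; pred: 24+18-4=38
Step 3: prey: 26+10-29=7; pred: 38+19-7=50
Step 4: prey: 7+2-10=0; pred: 50+7-10=47
First extinction: prey at step 4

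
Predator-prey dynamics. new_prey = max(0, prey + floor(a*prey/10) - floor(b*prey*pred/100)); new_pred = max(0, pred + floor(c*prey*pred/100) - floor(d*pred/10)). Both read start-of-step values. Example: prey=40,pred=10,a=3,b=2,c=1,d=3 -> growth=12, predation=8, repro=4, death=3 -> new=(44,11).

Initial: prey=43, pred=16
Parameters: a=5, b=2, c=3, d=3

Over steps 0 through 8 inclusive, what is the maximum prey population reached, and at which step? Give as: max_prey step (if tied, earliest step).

Answer: 51 1

Derivation:
Step 1: prey: 43+21-13=51; pred: 16+20-4=32
Step 2: prey: 51+25-32=44; pred: 32+48-9=71
Step 3: prey: 44+22-62=4; pred: 71+93-21=143
Step 4: prey: 4+2-11=0; pred: 143+17-42=118
Step 5: prey: 0+0-0=0; pred: 118+0-35=83
Step 6: prey: 0+0-0=0; pred: 83+0-24=59
Step 7: prey: 0+0-0=0; pred: 59+0-17=42
Step 8: prey: 0+0-0=0; pred: 42+0-12=30
Max prey = 51 at step 1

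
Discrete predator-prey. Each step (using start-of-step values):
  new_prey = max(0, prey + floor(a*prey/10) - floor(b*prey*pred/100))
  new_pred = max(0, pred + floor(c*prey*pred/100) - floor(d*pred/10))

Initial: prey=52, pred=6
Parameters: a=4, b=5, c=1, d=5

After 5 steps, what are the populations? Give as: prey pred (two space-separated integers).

Answer: 79 9

Derivation:
Step 1: prey: 52+20-15=57; pred: 6+3-3=6
Step 2: prey: 57+22-17=62; pred: 6+3-3=6
Step 3: prey: 62+24-18=68; pred: 6+3-3=6
Step 4: prey: 68+27-20=75; pred: 6+4-3=7
Step 5: prey: 75+30-26=79; pred: 7+5-3=9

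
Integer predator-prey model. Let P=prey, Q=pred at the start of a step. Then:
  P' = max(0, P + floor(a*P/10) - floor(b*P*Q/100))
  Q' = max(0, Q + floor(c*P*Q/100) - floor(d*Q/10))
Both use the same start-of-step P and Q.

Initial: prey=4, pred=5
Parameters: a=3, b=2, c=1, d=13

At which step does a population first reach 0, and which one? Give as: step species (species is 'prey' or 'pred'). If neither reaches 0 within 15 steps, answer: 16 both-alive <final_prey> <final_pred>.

Answer: 1 pred

Derivation:
Step 1: prey: 4+1-0=5; pred: 5+0-6=0
First extinction: pred at step 1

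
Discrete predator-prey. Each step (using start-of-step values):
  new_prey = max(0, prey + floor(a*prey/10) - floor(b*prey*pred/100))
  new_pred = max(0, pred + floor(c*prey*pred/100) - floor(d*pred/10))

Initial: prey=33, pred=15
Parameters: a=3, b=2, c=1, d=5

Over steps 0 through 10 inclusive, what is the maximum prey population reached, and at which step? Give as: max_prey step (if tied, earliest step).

Answer: 93 10

Derivation:
Step 1: prey: 33+9-9=33; pred: 15+4-7=12
Step 2: prey: 33+9-7=35; pred: 12+3-6=9
Step 3: prey: 35+10-6=39; pred: 9+3-4=8
Step 4: prey: 39+11-6=44; pred: 8+3-4=7
Step 5: prey: 44+13-6=51; pred: 7+3-3=7
Step 6: prey: 51+15-7=59; pred: 7+3-3=7
Step 7: prey: 59+17-8=68; pred: 7+4-3=8
Step 8: prey: 68+20-10=78; pred: 8+5-4=9
Step 9: prey: 78+23-14=87; pred: 9+7-4=12
Step 10: prey: 87+26-20=93; pred: 12+10-6=16
Max prey = 93 at step 10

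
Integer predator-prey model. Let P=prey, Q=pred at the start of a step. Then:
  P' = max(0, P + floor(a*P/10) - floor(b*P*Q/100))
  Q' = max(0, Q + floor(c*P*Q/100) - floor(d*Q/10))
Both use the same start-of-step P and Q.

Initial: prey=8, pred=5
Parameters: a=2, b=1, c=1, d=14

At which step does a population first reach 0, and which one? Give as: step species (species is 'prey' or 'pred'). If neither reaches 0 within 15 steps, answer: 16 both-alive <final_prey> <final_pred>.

Step 1: prey: 8+1-0=9; pred: 5+0-7=0
First extinction: pred at step 1

Answer: 1 pred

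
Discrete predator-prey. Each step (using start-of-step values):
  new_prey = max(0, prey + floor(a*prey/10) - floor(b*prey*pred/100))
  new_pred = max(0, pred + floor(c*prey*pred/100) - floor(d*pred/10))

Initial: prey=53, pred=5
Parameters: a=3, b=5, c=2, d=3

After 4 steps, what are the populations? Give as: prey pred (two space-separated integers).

Step 1: prey: 53+15-13=55; pred: 5+5-1=9
Step 2: prey: 55+16-24=47; pred: 9+9-2=16
Step 3: prey: 47+14-37=24; pred: 16+15-4=27
Step 4: prey: 24+7-32=0; pred: 27+12-8=31

Answer: 0 31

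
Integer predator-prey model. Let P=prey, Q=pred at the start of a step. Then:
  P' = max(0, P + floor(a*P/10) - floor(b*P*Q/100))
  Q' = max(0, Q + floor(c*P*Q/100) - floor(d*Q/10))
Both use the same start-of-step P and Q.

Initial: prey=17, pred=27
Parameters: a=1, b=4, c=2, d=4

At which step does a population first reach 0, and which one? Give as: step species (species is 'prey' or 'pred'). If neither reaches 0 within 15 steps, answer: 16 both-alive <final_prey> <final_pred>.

Answer: 1 prey

Derivation:
Step 1: prey: 17+1-18=0; pred: 27+9-10=26
First extinction: prey at step 1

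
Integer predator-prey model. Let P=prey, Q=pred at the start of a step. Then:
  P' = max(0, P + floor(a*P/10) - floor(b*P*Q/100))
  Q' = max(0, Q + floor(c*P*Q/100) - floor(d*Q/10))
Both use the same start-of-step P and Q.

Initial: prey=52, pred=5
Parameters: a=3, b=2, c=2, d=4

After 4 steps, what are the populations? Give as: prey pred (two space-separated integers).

Step 1: prey: 52+15-5=62; pred: 5+5-2=8
Step 2: prey: 62+18-9=71; pred: 8+9-3=14
Step 3: prey: 71+21-19=73; pred: 14+19-5=28
Step 4: prey: 73+21-40=54; pred: 28+40-11=57

Answer: 54 57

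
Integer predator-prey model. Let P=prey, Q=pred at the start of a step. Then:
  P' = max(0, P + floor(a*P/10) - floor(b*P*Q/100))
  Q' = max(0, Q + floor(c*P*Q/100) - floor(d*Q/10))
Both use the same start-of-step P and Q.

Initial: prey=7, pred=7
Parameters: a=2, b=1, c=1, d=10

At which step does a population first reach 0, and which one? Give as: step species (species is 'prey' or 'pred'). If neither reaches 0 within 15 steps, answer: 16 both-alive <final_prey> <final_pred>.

Answer: 1 pred

Derivation:
Step 1: prey: 7+1-0=8; pred: 7+0-7=0
First extinction: pred at step 1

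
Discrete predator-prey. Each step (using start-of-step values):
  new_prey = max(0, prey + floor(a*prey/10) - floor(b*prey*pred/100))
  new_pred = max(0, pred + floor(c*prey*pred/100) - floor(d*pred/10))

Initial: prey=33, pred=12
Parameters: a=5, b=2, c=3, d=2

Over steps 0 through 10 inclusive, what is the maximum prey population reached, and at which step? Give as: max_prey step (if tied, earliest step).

Answer: 46 2

Derivation:
Step 1: prey: 33+16-7=42; pred: 12+11-2=21
Step 2: prey: 42+21-17=46; pred: 21+26-4=43
Step 3: prey: 46+23-39=30; pred: 43+59-8=94
Step 4: prey: 30+15-56=0; pred: 94+84-18=160
Step 5: prey: 0+0-0=0; pred: 160+0-32=128
Step 6: prey: 0+0-0=0; pred: 128+0-25=103
Step 7: prey: 0+0-0=0; pred: 103+0-20=83
Step 8: prey: 0+0-0=0; pred: 83+0-16=67
Step 9: prey: 0+0-0=0; pred: 67+0-13=54
Step 10: prey: 0+0-0=0; pred: 54+0-10=44
Max prey = 46 at step 2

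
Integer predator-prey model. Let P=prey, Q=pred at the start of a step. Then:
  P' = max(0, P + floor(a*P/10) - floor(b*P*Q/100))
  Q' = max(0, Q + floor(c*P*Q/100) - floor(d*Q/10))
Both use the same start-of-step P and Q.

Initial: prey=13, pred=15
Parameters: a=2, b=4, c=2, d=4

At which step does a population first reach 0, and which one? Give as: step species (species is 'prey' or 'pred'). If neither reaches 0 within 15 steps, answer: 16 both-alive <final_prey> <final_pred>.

Step 1: prey: 13+2-7=8; pred: 15+3-6=12
Step 2: prey: 8+1-3=6; pred: 12+1-4=9
Step 3: prey: 6+1-2=5; pred: 9+1-3=7
Step 4: prey: 5+1-1=5; pred: 7+0-2=5
Step 5: prey: 5+1-1=5; pred: 5+0-2=3
Step 6: prey: 5+1-0=6; pred: 3+0-1=2
Step 7: prey: 6+1-0=7; pred: 2+0-0=2
Step 8: prey: 7+1-0=8; pred: 2+0-0=2
Step 9: prey: 8+1-0=9; pred: 2+0-0=2
Step 10: prey: 9+1-0=10; pred: 2+0-0=2
Step 11: prey: 10+2-0=12; pred: 2+0-0=2
Step 12: prey: 12+2-0=14; pred: 2+0-0=2
Step 13: prey: 14+2-1=15; pred: 2+0-0=2
Step 14: prey: 15+3-1=17; pred: 2+0-0=2
Step 15: prey: 17+3-1=19; pred: 2+0-0=2
No extinction within 15 steps

Answer: 16 both-alive 19 2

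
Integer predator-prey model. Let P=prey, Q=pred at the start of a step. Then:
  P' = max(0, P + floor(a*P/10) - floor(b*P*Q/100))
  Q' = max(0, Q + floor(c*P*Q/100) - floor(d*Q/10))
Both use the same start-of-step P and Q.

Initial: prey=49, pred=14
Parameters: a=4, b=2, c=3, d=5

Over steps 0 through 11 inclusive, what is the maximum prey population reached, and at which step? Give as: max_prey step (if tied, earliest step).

Step 1: prey: 49+19-13=55; pred: 14+20-7=27
Step 2: prey: 55+22-29=48; pred: 27+44-13=58
Step 3: prey: 48+19-55=12; pred: 58+83-29=112
Step 4: prey: 12+4-26=0; pred: 112+40-56=96
Step 5: prey: 0+0-0=0; pred: 96+0-48=48
Step 6: prey: 0+0-0=0; pred: 48+0-24=24
Step 7: prey: 0+0-0=0; pred: 24+0-12=12
Step 8: prey: 0+0-0=0; pred: 12+0-6=6
Step 9: prey: 0+0-0=0; pred: 6+0-3=3
Step 10: prey: 0+0-0=0; pred: 3+0-1=2
Step 11: prey: 0+0-0=0; pred: 2+0-1=1
Max prey = 55 at step 1

Answer: 55 1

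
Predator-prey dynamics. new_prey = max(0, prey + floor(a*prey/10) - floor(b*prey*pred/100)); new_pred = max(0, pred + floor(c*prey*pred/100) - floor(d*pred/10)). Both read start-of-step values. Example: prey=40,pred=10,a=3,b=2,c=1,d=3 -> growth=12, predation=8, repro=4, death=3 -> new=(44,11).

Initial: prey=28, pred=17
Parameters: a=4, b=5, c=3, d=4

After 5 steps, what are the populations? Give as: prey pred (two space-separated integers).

Answer: 0 7

Derivation:
Step 1: prey: 28+11-23=16; pred: 17+14-6=25
Step 2: prey: 16+6-20=2; pred: 25+12-10=27
Step 3: prey: 2+0-2=0; pred: 27+1-10=18
Step 4: prey: 0+0-0=0; pred: 18+0-7=11
Step 5: prey: 0+0-0=0; pred: 11+0-4=7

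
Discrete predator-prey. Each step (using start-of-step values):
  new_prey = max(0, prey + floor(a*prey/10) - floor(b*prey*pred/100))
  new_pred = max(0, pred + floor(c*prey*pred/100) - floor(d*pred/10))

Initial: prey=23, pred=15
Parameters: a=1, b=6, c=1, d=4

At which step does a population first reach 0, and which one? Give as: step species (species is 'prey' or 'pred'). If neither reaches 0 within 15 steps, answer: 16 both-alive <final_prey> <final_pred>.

Answer: 16 both-alive 2 2

Derivation:
Step 1: prey: 23+2-20=5; pred: 15+3-6=12
Step 2: prey: 5+0-3=2; pred: 12+0-4=8
Step 3: prey: 2+0-0=2; pred: 8+0-3=5
Step 4: prey: 2+0-0=2; pred: 5+0-2=3
Step 5: prey: 2+0-0=2; pred: 3+0-1=2
Step 6: prey: 2+0-0=2; pred: 2+0-0=2
Steps 7-15: state stable at prey=2, pred=2 (no change)
No extinction within 15 steps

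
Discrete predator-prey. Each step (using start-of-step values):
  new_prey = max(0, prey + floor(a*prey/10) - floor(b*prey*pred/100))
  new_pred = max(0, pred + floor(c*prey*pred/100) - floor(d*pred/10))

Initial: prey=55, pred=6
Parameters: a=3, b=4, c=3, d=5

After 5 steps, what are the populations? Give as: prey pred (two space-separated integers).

Answer: 0 22

Derivation:
Step 1: prey: 55+16-13=58; pred: 6+9-3=12
Step 2: prey: 58+17-27=48; pred: 12+20-6=26
Step 3: prey: 48+14-49=13; pred: 26+37-13=50
Step 4: prey: 13+3-26=0; pred: 50+19-25=44
Step 5: prey: 0+0-0=0; pred: 44+0-22=22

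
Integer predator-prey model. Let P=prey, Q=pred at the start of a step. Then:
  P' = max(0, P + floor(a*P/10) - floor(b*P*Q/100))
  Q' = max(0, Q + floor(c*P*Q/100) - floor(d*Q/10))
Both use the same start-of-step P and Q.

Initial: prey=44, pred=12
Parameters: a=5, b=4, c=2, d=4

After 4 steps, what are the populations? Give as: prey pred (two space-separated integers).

Step 1: prey: 44+22-21=45; pred: 12+10-4=18
Step 2: prey: 45+22-32=35; pred: 18+16-7=27
Step 3: prey: 35+17-37=15; pred: 27+18-10=35
Step 4: prey: 15+7-21=1; pred: 35+10-14=31

Answer: 1 31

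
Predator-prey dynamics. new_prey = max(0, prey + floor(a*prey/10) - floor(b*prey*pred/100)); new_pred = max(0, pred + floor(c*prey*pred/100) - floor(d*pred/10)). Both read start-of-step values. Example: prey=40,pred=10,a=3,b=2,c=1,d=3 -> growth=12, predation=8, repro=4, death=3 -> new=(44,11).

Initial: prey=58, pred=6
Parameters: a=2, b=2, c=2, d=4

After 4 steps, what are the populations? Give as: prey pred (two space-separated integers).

Answer: 29 54

Derivation:
Step 1: prey: 58+11-6=63; pred: 6+6-2=10
Step 2: prey: 63+12-12=63; pred: 10+12-4=18
Step 3: prey: 63+12-22=53; pred: 18+22-7=33
Step 4: prey: 53+10-34=29; pred: 33+34-13=54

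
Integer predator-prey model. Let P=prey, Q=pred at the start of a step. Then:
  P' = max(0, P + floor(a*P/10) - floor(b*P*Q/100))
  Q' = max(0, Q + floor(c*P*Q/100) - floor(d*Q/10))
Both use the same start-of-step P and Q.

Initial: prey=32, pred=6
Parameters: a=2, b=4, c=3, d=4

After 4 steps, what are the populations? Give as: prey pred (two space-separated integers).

Step 1: prey: 32+6-7=31; pred: 6+5-2=9
Step 2: prey: 31+6-11=26; pred: 9+8-3=14
Step 3: prey: 26+5-14=17; pred: 14+10-5=19
Step 4: prey: 17+3-12=8; pred: 19+9-7=21

Answer: 8 21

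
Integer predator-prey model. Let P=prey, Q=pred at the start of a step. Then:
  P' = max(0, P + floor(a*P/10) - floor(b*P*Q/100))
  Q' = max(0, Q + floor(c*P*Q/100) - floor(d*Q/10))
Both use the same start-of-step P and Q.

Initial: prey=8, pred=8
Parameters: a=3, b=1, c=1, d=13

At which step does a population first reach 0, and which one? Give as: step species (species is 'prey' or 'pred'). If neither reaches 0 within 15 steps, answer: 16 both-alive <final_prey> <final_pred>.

Step 1: prey: 8+2-0=10; pred: 8+0-10=0
First extinction: pred at step 1

Answer: 1 pred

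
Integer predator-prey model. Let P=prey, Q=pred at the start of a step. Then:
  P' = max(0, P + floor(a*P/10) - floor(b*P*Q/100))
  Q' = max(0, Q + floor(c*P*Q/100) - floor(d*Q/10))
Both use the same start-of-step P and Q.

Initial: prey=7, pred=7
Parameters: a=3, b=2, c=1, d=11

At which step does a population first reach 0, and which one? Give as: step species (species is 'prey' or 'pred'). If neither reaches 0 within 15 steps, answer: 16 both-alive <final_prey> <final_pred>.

Step 1: prey: 7+2-0=9; pred: 7+0-7=0
First extinction: pred at step 1

Answer: 1 pred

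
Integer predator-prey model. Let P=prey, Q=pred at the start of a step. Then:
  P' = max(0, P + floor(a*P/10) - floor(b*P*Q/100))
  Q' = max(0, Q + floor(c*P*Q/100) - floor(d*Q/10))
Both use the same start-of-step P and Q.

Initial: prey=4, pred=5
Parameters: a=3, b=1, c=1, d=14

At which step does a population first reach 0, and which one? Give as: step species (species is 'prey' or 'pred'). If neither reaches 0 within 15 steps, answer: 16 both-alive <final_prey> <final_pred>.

Step 1: prey: 4+1-0=5; pred: 5+0-7=0
First extinction: pred at step 1

Answer: 1 pred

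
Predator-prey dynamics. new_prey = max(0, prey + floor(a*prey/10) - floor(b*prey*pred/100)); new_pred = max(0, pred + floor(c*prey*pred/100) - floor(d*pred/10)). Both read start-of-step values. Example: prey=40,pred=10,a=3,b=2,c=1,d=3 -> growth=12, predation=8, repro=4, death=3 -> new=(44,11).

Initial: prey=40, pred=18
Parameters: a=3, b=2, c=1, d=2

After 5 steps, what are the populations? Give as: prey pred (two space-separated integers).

Step 1: prey: 40+12-14=38; pred: 18+7-3=22
Step 2: prey: 38+11-16=33; pred: 22+8-4=26
Step 3: prey: 33+9-17=25; pred: 26+8-5=29
Step 4: prey: 25+7-14=18; pred: 29+7-5=31
Step 5: prey: 18+5-11=12; pred: 31+5-6=30

Answer: 12 30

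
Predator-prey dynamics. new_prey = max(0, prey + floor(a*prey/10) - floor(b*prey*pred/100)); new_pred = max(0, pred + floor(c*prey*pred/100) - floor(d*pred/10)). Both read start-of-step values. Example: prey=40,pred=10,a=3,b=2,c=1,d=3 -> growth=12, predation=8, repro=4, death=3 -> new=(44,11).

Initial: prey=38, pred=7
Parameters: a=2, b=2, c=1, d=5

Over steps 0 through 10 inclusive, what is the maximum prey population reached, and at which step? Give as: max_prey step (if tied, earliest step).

Answer: 83 10

Derivation:
Step 1: prey: 38+7-5=40; pred: 7+2-3=6
Step 2: prey: 40+8-4=44; pred: 6+2-3=5
Step 3: prey: 44+8-4=48; pred: 5+2-2=5
Step 4: prey: 48+9-4=53; pred: 5+2-2=5
Step 5: prey: 53+10-5=58; pred: 5+2-2=5
Step 6: prey: 58+11-5=64; pred: 5+2-2=5
Step 7: prey: 64+12-6=70; pred: 5+3-2=6
Step 8: prey: 70+14-8=76; pred: 6+4-3=7
Step 9: prey: 76+15-10=81; pred: 7+5-3=9
Step 10: prey: 81+16-14=83; pred: 9+7-4=12
Max prey = 83 at step 10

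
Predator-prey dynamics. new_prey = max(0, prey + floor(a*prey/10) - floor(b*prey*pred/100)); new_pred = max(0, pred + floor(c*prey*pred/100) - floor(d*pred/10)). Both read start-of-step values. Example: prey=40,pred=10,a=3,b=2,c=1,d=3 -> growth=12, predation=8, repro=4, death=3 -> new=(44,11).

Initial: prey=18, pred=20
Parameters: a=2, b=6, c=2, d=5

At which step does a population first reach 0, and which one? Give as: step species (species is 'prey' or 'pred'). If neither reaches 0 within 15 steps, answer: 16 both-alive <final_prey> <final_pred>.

Answer: 1 prey

Derivation:
Step 1: prey: 18+3-21=0; pred: 20+7-10=17
First extinction: prey at step 1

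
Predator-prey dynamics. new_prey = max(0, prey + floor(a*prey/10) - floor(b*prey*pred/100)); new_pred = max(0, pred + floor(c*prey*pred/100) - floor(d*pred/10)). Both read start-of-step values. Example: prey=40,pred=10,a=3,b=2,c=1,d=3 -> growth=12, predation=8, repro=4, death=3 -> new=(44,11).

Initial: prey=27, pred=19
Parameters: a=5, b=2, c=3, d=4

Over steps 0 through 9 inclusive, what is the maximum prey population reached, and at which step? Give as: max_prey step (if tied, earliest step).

Step 1: prey: 27+13-10=30; pred: 19+15-7=27
Step 2: prey: 30+15-16=29; pred: 27+24-10=41
Step 3: prey: 29+14-23=20; pred: 41+35-16=60
Step 4: prey: 20+10-24=6; pred: 60+36-24=72
Step 5: prey: 6+3-8=1; pred: 72+12-28=56
Step 6: prey: 1+0-1=0; pred: 56+1-22=35
Step 7: prey: 0+0-0=0; pred: 35+0-14=21
Step 8: prey: 0+0-0=0; pred: 21+0-8=13
Step 9: prey: 0+0-0=0; pred: 13+0-5=8
Max prey = 30 at step 1

Answer: 30 1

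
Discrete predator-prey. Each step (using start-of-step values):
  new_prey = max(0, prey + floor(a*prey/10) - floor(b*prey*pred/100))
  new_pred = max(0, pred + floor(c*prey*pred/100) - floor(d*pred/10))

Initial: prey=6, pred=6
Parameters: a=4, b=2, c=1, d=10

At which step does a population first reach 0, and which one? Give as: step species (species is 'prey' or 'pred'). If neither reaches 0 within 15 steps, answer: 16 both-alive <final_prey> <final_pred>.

Step 1: prey: 6+2-0=8; pred: 6+0-6=0
First extinction: pred at step 1

Answer: 1 pred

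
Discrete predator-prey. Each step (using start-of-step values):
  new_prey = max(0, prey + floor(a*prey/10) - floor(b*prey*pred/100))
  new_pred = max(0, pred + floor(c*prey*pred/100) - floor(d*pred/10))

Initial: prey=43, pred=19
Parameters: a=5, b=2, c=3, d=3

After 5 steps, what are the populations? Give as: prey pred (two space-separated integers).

Answer: 0 71

Derivation:
Step 1: prey: 43+21-16=48; pred: 19+24-5=38
Step 2: prey: 48+24-36=36; pred: 38+54-11=81
Step 3: prey: 36+18-58=0; pred: 81+87-24=144
Step 4: prey: 0+0-0=0; pred: 144+0-43=101
Step 5: prey: 0+0-0=0; pred: 101+0-30=71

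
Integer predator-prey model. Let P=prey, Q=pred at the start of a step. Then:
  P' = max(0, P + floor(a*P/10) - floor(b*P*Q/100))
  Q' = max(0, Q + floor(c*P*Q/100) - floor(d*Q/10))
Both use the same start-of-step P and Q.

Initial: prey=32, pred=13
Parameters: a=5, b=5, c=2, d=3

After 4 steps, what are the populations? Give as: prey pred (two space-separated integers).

Answer: 2 19

Derivation:
Step 1: prey: 32+16-20=28; pred: 13+8-3=18
Step 2: prey: 28+14-25=17; pred: 18+10-5=23
Step 3: prey: 17+8-19=6; pred: 23+7-6=24
Step 4: prey: 6+3-7=2; pred: 24+2-7=19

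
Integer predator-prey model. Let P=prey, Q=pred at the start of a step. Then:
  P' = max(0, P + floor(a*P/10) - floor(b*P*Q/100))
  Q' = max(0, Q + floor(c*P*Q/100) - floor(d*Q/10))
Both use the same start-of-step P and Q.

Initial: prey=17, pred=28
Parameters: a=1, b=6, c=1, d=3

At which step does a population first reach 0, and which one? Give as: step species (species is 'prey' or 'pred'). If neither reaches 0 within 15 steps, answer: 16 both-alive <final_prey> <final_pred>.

Answer: 1 prey

Derivation:
Step 1: prey: 17+1-28=0; pred: 28+4-8=24
First extinction: prey at step 1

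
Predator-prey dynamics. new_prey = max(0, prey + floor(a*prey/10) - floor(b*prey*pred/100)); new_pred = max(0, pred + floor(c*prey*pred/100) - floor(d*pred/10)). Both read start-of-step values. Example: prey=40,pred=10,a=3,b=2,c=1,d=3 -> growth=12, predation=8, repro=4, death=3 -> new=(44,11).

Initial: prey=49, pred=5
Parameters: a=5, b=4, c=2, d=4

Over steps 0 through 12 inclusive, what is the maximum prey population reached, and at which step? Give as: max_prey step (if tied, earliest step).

Step 1: prey: 49+24-9=64; pred: 5+4-2=7
Step 2: prey: 64+32-17=79; pred: 7+8-2=13
Step 3: prey: 79+39-41=77; pred: 13+20-5=28
Step 4: prey: 77+38-86=29; pred: 28+43-11=60
Step 5: prey: 29+14-69=0; pred: 60+34-24=70
Step 6: prey: 0+0-0=0; pred: 70+0-28=42
Step 7: prey: 0+0-0=0; pred: 42+0-16=26
Step 8: prey: 0+0-0=0; pred: 26+0-10=16
Step 9: prey: 0+0-0=0; pred: 16+0-6=10
Step 10: prey: 0+0-0=0; pred: 10+0-4=6
Step 11: prey: 0+0-0=0; pred: 6+0-2=4
Step 12: prey: 0+0-0=0; pred: 4+0-1=3
Max prey = 79 at step 2

Answer: 79 2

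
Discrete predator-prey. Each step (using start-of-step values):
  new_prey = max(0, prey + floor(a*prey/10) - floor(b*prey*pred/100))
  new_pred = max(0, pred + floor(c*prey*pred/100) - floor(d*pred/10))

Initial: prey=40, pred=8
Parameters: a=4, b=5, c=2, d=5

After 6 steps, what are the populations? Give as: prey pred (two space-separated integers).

Answer: 8 9

Derivation:
Step 1: prey: 40+16-16=40; pred: 8+6-4=10
Step 2: prey: 40+16-20=36; pred: 10+8-5=13
Step 3: prey: 36+14-23=27; pred: 13+9-6=16
Step 4: prey: 27+10-21=16; pred: 16+8-8=16
Step 5: prey: 16+6-12=10; pred: 16+5-8=13
Step 6: prey: 10+4-6=8; pred: 13+2-6=9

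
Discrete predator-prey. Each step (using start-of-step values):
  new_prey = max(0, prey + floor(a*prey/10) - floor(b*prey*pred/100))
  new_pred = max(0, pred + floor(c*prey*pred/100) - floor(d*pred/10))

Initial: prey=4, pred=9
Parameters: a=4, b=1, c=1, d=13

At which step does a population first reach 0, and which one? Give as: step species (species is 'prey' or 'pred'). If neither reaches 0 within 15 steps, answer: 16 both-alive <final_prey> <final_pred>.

Answer: 1 pred

Derivation:
Step 1: prey: 4+1-0=5; pred: 9+0-11=0
First extinction: pred at step 1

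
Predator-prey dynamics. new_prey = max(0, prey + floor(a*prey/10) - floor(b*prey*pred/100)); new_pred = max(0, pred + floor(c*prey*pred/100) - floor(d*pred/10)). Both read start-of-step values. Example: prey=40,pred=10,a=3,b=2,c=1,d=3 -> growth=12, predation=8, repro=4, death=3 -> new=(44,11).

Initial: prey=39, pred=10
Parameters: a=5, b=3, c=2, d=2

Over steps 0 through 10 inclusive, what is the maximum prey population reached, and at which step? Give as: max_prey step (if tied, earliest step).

Step 1: prey: 39+19-11=47; pred: 10+7-2=15
Step 2: prey: 47+23-21=49; pred: 15+14-3=26
Step 3: prey: 49+24-38=35; pred: 26+25-5=46
Step 4: prey: 35+17-48=4; pred: 46+32-9=69
Step 5: prey: 4+2-8=0; pred: 69+5-13=61
Step 6: prey: 0+0-0=0; pred: 61+0-12=49
Step 7: prey: 0+0-0=0; pred: 49+0-9=40
Step 8: prey: 0+0-0=0; pred: 40+0-8=32
Step 9: prey: 0+0-0=0; pred: 32+0-6=26
Step 10: prey: 0+0-0=0; pred: 26+0-5=21
Max prey = 49 at step 2

Answer: 49 2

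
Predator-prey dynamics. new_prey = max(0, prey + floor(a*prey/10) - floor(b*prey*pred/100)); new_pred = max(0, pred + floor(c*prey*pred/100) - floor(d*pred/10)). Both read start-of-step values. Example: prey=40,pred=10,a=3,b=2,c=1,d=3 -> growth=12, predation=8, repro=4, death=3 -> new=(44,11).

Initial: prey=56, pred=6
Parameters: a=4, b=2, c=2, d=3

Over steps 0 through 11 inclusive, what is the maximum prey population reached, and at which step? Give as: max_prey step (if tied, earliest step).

Answer: 85 2

Derivation:
Step 1: prey: 56+22-6=72; pred: 6+6-1=11
Step 2: prey: 72+28-15=85; pred: 11+15-3=23
Step 3: prey: 85+34-39=80; pred: 23+39-6=56
Step 4: prey: 80+32-89=23; pred: 56+89-16=129
Step 5: prey: 23+9-59=0; pred: 129+59-38=150
Step 6: prey: 0+0-0=0; pred: 150+0-45=105
Step 7: prey: 0+0-0=0; pred: 105+0-31=74
Step 8: prey: 0+0-0=0; pred: 74+0-22=52
Step 9: prey: 0+0-0=0; pred: 52+0-15=37
Step 10: prey: 0+0-0=0; pred: 37+0-11=26
Step 11: prey: 0+0-0=0; pred: 26+0-7=19
Max prey = 85 at step 2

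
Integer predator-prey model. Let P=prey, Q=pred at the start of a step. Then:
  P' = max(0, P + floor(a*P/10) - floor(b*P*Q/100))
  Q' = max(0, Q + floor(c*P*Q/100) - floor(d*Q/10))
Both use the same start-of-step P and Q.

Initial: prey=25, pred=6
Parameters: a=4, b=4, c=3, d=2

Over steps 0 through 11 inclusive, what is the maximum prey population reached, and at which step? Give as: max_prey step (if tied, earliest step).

Step 1: prey: 25+10-6=29; pred: 6+4-1=9
Step 2: prey: 29+11-10=30; pred: 9+7-1=15
Step 3: prey: 30+12-18=24; pred: 15+13-3=25
Step 4: prey: 24+9-24=9; pred: 25+18-5=38
Step 5: prey: 9+3-13=0; pred: 38+10-7=41
Step 6: prey: 0+0-0=0; pred: 41+0-8=33
Step 7: prey: 0+0-0=0; pred: 33+0-6=27
Step 8: prey: 0+0-0=0; pred: 27+0-5=22
Step 9: prey: 0+0-0=0; pred: 22+0-4=18
Step 10: prey: 0+0-0=0; pred: 18+0-3=15
Step 11: prey: 0+0-0=0; pred: 15+0-3=12
Max prey = 30 at step 2

Answer: 30 2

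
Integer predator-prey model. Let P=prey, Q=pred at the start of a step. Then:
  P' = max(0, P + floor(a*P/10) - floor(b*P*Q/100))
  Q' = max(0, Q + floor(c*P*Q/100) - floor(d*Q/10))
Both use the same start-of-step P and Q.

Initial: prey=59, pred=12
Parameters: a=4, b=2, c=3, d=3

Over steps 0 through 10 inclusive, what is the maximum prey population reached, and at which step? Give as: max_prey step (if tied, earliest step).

Answer: 68 1

Derivation:
Step 1: prey: 59+23-14=68; pred: 12+21-3=30
Step 2: prey: 68+27-40=55; pred: 30+61-9=82
Step 3: prey: 55+22-90=0; pred: 82+135-24=193
Step 4: prey: 0+0-0=0; pred: 193+0-57=136
Step 5: prey: 0+0-0=0; pred: 136+0-40=96
Step 6: prey: 0+0-0=0; pred: 96+0-28=68
Step 7: prey: 0+0-0=0; pred: 68+0-20=48
Step 8: prey: 0+0-0=0; pred: 48+0-14=34
Step 9: prey: 0+0-0=0; pred: 34+0-10=24
Step 10: prey: 0+0-0=0; pred: 24+0-7=17
Max prey = 68 at step 1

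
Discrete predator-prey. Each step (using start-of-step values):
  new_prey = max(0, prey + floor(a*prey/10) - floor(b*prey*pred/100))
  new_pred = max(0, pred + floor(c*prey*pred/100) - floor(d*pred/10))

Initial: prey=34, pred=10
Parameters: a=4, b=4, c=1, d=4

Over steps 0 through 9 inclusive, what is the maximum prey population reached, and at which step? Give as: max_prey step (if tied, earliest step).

Step 1: prey: 34+13-13=34; pred: 10+3-4=9
Step 2: prey: 34+13-12=35; pred: 9+3-3=9
Step 3: prey: 35+14-12=37; pred: 9+3-3=9
Step 4: prey: 37+14-13=38; pred: 9+3-3=9
Step 5: prey: 38+15-13=40; pred: 9+3-3=9
Step 6: prey: 40+16-14=42; pred: 9+3-3=9
Step 7: prey: 42+16-15=43; pred: 9+3-3=9
Step 8: prey: 43+17-15=45; pred: 9+3-3=9
Step 9: prey: 45+18-16=47; pred: 9+4-3=10
Max prey = 47 at step 9

Answer: 47 9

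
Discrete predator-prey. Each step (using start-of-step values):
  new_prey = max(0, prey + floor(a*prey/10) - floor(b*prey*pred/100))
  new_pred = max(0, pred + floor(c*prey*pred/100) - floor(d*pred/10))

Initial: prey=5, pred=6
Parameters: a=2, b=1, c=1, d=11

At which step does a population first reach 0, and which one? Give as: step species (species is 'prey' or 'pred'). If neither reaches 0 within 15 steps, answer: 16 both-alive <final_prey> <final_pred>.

Answer: 1 pred

Derivation:
Step 1: prey: 5+1-0=6; pred: 6+0-6=0
First extinction: pred at step 1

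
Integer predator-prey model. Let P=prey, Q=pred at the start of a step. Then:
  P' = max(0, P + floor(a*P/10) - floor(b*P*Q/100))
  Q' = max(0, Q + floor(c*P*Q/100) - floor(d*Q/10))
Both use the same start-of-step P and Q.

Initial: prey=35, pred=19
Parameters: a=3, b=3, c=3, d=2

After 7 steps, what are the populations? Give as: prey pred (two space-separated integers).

Step 1: prey: 35+10-19=26; pred: 19+19-3=35
Step 2: prey: 26+7-27=6; pred: 35+27-7=55
Step 3: prey: 6+1-9=0; pred: 55+9-11=53
Step 4: prey: 0+0-0=0; pred: 53+0-10=43
Step 5: prey: 0+0-0=0; pred: 43+0-8=35
Step 6: prey: 0+0-0=0; pred: 35+0-7=28
Step 7: prey: 0+0-0=0; pred: 28+0-5=23

Answer: 0 23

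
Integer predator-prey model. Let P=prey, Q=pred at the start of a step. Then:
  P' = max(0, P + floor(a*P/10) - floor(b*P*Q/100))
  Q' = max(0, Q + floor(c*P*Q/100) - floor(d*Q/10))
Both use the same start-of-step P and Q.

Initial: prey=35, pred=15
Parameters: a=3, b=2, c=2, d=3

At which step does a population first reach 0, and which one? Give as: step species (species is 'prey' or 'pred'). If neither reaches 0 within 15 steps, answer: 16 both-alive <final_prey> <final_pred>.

Step 1: prey: 35+10-10=35; pred: 15+10-4=21
Step 2: prey: 35+10-14=31; pred: 21+14-6=29
Step 3: prey: 31+9-17=23; pred: 29+17-8=38
Step 4: prey: 23+6-17=12; pred: 38+17-11=44
Step 5: prey: 12+3-10=5; pred: 44+10-13=41
Step 6: prey: 5+1-4=2; pred: 41+4-12=33
Step 7: prey: 2+0-1=1; pred: 33+1-9=25
Step 8: prey: 1+0-0=1; pred: 25+0-7=18
Step 9: prey: 1+0-0=1; pred: 18+0-5=13
Step 10: prey: 1+0-0=1; pred: 13+0-3=10
Step 11: prey: 1+0-0=1; pred: 10+0-3=7
Step 12: prey: 1+0-0=1; pred: 7+0-2=5
Step 13: prey: 1+0-0=1; pred: 5+0-1=4
Step 14: prey: 1+0-0=1; pred: 4+0-1=3
Step 15: prey: 1+0-0=1; pred: 3+0-0=3
No extinction within 15 steps

Answer: 16 both-alive 1 3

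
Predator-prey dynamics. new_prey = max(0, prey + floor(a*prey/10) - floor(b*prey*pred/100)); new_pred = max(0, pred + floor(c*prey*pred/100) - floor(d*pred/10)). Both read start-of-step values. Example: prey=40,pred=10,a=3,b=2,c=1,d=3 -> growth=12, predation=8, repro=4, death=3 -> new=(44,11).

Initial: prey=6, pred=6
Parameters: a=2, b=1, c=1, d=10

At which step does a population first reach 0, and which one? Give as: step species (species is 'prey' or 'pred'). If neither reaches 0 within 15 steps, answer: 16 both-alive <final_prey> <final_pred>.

Answer: 1 pred

Derivation:
Step 1: prey: 6+1-0=7; pred: 6+0-6=0
First extinction: pred at step 1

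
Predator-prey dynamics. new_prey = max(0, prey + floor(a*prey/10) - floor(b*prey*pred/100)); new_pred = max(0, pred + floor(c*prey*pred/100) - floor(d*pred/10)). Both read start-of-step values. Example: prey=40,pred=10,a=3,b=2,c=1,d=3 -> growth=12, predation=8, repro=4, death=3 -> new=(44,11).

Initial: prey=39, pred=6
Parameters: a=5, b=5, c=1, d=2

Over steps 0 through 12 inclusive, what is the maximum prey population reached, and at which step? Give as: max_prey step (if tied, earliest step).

Answer: 57 3

Derivation:
Step 1: prey: 39+19-11=47; pred: 6+2-1=7
Step 2: prey: 47+23-16=54; pred: 7+3-1=9
Step 3: prey: 54+27-24=57; pred: 9+4-1=12
Step 4: prey: 57+28-34=51; pred: 12+6-2=16
Step 5: prey: 51+25-40=36; pred: 16+8-3=21
Step 6: prey: 36+18-37=17; pred: 21+7-4=24
Step 7: prey: 17+8-20=5; pred: 24+4-4=24
Step 8: prey: 5+2-6=1; pred: 24+1-4=21
Step 9: prey: 1+0-1=0; pred: 21+0-4=17
Step 10: prey: 0+0-0=0; pred: 17+0-3=14
Step 11: prey: 0+0-0=0; pred: 14+0-2=12
Step 12: prey: 0+0-0=0; pred: 12+0-2=10
Max prey = 57 at step 3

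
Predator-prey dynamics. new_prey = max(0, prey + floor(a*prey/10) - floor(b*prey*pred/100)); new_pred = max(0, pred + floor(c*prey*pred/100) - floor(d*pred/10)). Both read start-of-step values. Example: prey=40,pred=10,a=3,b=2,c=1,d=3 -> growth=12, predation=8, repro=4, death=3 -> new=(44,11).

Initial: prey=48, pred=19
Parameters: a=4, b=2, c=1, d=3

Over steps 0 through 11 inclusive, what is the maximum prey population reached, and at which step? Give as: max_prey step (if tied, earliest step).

Answer: 49 1

Derivation:
Step 1: prey: 48+19-18=49; pred: 19+9-5=23
Step 2: prey: 49+19-22=46; pred: 23+11-6=28
Step 3: prey: 46+18-25=39; pred: 28+12-8=32
Step 4: prey: 39+15-24=30; pred: 32+12-9=35
Step 5: prey: 30+12-21=21; pred: 35+10-10=35
Step 6: prey: 21+8-14=15; pred: 35+7-10=32
Step 7: prey: 15+6-9=12; pred: 32+4-9=27
Step 8: prey: 12+4-6=10; pred: 27+3-8=22
Step 9: prey: 10+4-4=10; pred: 22+2-6=18
Step 10: prey: 10+4-3=11; pred: 18+1-5=14
Step 11: prey: 11+4-3=12; pred: 14+1-4=11
Max prey = 49 at step 1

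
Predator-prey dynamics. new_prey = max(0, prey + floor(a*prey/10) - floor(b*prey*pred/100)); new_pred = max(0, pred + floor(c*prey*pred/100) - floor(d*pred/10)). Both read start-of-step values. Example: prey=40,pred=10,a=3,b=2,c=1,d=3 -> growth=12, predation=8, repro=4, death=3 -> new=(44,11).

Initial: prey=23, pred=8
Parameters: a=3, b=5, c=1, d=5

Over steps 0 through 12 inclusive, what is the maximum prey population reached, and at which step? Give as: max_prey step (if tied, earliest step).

Answer: 153 12

Derivation:
Step 1: prey: 23+6-9=20; pred: 8+1-4=5
Step 2: prey: 20+6-5=21; pred: 5+1-2=4
Step 3: prey: 21+6-4=23; pred: 4+0-2=2
Step 4: prey: 23+6-2=27; pred: 2+0-1=1
Step 5: prey: 27+8-1=34; pred: 1+0-0=1
Step 6: prey: 34+10-1=43; pred: 1+0-0=1
Step 7: prey: 43+12-2=53; pred: 1+0-0=1
Step 8: prey: 53+15-2=66; pred: 1+0-0=1
Step 9: prey: 66+19-3=82; pred: 1+0-0=1
Step 10: prey: 82+24-4=102; pred: 1+0-0=1
Step 11: prey: 102+30-5=127; pred: 1+1-0=2
Step 12: prey: 127+38-12=153; pred: 2+2-1=3
Max prey = 153 at step 12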